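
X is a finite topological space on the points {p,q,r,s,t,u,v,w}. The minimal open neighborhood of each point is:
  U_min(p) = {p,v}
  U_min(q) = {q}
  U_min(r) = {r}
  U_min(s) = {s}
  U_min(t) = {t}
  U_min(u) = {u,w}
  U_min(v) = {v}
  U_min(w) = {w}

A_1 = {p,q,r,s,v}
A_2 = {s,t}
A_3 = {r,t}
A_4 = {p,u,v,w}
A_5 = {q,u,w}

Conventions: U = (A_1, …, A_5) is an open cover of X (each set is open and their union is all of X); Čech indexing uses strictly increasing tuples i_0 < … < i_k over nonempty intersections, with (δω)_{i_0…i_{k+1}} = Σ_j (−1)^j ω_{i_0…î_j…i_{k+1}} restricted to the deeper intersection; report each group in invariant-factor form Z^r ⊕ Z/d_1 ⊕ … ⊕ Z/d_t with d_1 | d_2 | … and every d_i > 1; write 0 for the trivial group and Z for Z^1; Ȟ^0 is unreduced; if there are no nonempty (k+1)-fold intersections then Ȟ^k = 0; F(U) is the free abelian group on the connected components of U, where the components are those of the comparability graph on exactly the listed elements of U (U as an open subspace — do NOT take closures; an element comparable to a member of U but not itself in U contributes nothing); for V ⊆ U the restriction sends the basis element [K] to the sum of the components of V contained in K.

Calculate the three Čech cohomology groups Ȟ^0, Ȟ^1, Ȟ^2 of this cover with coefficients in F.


Ȟ^0 ≅ Z^6, Ȟ^1 ≅ 0 and Ȟ^2 ≅ 0

nonempty overlaps:
  A12={s} A13={r} A14={p,v} A15={q} A23={t} A45={u,w}
components per intersection:
  A1: {p,v} {q} {r} {s}
  A2: {s} {t}
  A3: {r} {t}
  A4: {p,v} {u,w}
  A5: {q} {u,w}
  A12: {s}
  A13: {r}
  A14: {p,v}
  A15: {q}
  A23: {t}
  A45: {u,w}
C dims 12,6; δ0: rk 6, SNF 1^6
degree 0: 12−6−0 = 6 → Ȟ^0 ≅ Z^6
degree 1: 6−0−6 = 0 → Ȟ^1 ≅ 0
degree 2: 0−0−0 = 0 → Ȟ^2 ≅ 0


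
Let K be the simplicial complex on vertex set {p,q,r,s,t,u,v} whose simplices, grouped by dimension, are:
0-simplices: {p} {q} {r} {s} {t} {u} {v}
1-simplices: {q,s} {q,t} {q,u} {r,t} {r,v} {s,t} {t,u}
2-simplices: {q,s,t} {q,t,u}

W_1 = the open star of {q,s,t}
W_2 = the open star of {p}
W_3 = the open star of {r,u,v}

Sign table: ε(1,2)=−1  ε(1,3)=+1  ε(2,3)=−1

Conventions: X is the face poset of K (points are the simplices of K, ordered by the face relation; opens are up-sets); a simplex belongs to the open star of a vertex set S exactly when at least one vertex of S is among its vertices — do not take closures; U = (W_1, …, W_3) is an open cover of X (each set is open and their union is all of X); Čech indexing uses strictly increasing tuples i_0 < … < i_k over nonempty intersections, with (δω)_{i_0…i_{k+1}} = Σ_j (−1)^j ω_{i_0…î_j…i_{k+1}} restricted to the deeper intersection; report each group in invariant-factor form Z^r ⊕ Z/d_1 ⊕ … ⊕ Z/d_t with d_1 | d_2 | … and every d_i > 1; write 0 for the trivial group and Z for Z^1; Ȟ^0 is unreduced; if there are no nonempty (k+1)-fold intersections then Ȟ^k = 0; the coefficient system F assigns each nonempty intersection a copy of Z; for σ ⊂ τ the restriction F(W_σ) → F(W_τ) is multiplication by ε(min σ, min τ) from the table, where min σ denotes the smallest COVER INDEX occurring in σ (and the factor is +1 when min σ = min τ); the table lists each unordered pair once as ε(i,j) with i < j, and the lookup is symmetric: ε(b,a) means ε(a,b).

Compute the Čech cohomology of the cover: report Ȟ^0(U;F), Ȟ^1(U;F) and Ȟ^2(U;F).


nerve of the cover:
  W1={{q},{s},{t},{q,s},{q,t},{q,u},{r,t},{s,t},{t,u},{q,s,t},{q,t,u}} W2={{p}} W3={{r},{u},{v},{q,u},{r,t},{r,v},{t,u},{q,t,u}}
  W13={{q,u},{r,t},{t,u},{q,t,u}}
C dims 3,1; δ0: rk 1, SNF 1^1
Ȟ^0 = (3 − 1) − 0 = 2, so Ȟ^0 ≅ Z^2
Ȟ^1 = (1 − 0) − 1 = 0, so Ȟ^1 ≅ 0
Ȟ^2 = (0 − 0) − 0 = 0, so Ȟ^2 ≅ 0

Ȟ^0 ≅ Z^2, Ȟ^1 ≅ 0 and Ȟ^2 ≅ 0


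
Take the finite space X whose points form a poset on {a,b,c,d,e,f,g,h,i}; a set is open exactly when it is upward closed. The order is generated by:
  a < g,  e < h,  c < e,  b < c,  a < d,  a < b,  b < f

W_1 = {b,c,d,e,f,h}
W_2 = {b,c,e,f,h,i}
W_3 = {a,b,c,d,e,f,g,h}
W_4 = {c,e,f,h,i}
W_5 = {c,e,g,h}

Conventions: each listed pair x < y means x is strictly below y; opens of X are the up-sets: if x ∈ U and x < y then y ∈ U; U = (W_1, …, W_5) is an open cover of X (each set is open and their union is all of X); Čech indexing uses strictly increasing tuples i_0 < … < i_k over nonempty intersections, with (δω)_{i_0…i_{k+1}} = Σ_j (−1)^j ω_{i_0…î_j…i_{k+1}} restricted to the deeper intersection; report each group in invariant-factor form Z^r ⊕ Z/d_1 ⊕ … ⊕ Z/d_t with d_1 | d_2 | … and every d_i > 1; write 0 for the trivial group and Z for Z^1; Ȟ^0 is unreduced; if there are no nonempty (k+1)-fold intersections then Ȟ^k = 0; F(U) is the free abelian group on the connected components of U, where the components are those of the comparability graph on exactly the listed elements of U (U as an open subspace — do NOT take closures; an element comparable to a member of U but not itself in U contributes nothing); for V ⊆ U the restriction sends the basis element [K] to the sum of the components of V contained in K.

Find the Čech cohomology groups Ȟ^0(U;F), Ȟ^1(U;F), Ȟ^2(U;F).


Ȟ^0(U;F) ≅ Z^2,  Ȟ^1(U;F) ≅ 0,  Ȟ^2(U;F) ≅ 0

nonempty overlaps:
  W12={b,c,e,f,h} W13={b,c,d,e,f,h} W14={c,e,f,h} W15={c,e,h} W23={b,c,e,f,h} W24={c,e,f,h,i} W25={c,e,h} W34={c,e,f,h} W35={c,e,g,h} W45={c,e,h}
  W123={b,c,e,f,h} W124={c,e,f,h} W125={c,e,h} W134={c,e,f,h} W135={c,e,h} W145={c,e,h} W234={c,e,f,h} W235={c,e,h} W245={c,e,h} W345={c,e,h}
  W1234={c,e,f,h} W1235={c,e,h} W1245={c,e,h} W1345={c,e,h} W2345={c,e,h}
  W12345={c,e,h}
components per intersection:
  W1: {b,c,e,f,h} {d}
  W2: {b,c,e,f,h} {i}
  W3: {a,b,c,d,e,f,g,h}
  W4: {c,e,h} {f} {i}
  W5: {c,e,h} {g}
  W12: {b,c,e,f,h}
  W13: {b,c,e,f,h} {d}
  W14: {c,e,h} {f}
  W15: {c,e,h}
  W23: {b,c,e,f,h}
  W24: {c,e,h} {f} {i}
  W25: {c,e,h}
  W34: {c,e,h} {f}
  W35: {c,e,h} {g}
  W45: {c,e,h}
  W123: {b,c,e,f,h}
  W124: {c,e,h} {f}
  W125: {c,e,h}
  W134: {c,e,h} {f}
  W135: {c,e,h}
  W145: {c,e,h}
  W234: {c,e,h} {f}
  W235: {c,e,h}
  W245: {c,e,h}
  W345: {c,e,h}
  W1234: {c,e,h} {f}
  W1235: {c,e,h}
  W1245: {c,e,h}
  W1345: {c,e,h}
  W2345: {c,e,h}
  W12345: {c,e,h}
C dims 10,16,13,6; δ0: rk 8, SNF 1^8; δ1: rk 8, SNF 1^8; δ2: rk 5, SNF 1^5
degree 0: 10−8−0 = 2 → Ȟ^0 ≅ Z^2
degree 1: 16−8−8 = 0 → Ȟ^1 ≅ 0
degree 2: 13−5−8 = 0 → Ȟ^2 ≅ 0


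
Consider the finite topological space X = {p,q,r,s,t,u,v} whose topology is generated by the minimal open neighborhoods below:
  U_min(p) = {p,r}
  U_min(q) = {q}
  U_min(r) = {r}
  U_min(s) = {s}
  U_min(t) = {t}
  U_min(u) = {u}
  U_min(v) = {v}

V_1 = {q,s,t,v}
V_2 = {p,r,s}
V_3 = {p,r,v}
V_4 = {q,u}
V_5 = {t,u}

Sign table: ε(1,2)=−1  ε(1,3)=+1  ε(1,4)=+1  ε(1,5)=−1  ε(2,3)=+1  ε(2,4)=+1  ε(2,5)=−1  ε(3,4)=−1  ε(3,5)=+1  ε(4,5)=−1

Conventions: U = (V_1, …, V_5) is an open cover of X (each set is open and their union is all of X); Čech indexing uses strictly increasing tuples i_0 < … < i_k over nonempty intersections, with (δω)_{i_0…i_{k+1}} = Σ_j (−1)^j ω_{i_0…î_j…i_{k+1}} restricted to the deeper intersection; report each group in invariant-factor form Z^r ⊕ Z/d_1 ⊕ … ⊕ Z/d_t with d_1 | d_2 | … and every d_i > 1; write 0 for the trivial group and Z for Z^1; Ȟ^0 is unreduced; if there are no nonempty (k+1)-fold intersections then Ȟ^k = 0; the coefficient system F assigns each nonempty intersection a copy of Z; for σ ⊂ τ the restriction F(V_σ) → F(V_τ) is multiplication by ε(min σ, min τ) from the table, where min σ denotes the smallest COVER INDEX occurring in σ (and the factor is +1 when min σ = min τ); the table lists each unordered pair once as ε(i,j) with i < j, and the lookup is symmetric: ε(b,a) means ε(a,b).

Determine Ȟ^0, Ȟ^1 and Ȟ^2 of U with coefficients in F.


cover nerve:
  V12={s} V13={v} V14={q} V15={t} V23={p,r} V45={u}
C dims 5,6; δ0: rk 5, SNF 1^4·2
Ȟ^0: (5−5)−0=0 ⇒ 0
Ȟ^1: (6−0)−5=1 plus torsion [2] ⇒ Z ⊕ Z/2
Ȟ^2: (0−0)−0=0 ⇒ 0

Ȟ^0(U;F) ≅ 0, Ȟ^1(U;F) ≅ Z ⊕ Z/2 and Ȟ^2(U;F) ≅ 0


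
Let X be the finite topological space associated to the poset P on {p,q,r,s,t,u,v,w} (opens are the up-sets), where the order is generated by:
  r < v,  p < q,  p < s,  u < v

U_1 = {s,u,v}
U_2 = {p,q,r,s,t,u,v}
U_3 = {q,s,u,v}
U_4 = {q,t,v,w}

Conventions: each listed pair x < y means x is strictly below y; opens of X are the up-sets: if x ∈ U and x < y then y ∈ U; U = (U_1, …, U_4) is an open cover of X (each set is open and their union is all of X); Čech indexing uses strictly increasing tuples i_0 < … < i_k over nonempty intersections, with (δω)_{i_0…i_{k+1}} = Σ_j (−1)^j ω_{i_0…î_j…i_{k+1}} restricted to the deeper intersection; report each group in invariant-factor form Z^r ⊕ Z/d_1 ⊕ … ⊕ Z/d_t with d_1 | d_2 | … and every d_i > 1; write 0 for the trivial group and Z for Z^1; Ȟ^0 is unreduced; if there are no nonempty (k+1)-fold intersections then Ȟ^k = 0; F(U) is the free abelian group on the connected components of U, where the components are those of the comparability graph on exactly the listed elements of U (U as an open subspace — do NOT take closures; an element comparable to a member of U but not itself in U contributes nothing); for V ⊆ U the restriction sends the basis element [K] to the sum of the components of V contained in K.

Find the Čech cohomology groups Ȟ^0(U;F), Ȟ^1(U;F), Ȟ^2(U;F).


Ȟ^0 = Z^4, Ȟ^1 = 0, Ȟ^2 = 0

nerve simplices:
  U12={s,u,v} U13={s,u,v} U14={v} U23={q,s,u,v} U24={q,t,v} U34={q,v}
  U123={s,u,v} U124={v} U134={v} U234={q,v}
  U1234={v}
components per intersection:
  U1: {s} {u,v}
  U2: {p,q,s} {r,u,v} {t}
  U3: {q} {s} {u,v}
  U4: {q} {t} {v} {w}
  U12: {s} {u,v}
  U13: {s} {u,v}
  U14: {v}
  U23: {q} {s} {u,v}
  U24: {q} {t} {v}
  U34: {q} {v}
  U123: {s} {u,v}
  U124: {v}
  U134: {v}
  U234: {q} {v}
  U1234: {v}
C dims 12,13,6,1; δ0: rk 8, SNF 1^8; δ1: rk 5, SNF 1^5; δ2: rk 1, SNF 1^1
degree 0: 12−8−0 = 4 → Ȟ^0 ≅ Z^4
degree 1: 13−5−8 = 0 → Ȟ^1 ≅ 0
degree 2: 6−1−5 = 0 → Ȟ^2 ≅ 0


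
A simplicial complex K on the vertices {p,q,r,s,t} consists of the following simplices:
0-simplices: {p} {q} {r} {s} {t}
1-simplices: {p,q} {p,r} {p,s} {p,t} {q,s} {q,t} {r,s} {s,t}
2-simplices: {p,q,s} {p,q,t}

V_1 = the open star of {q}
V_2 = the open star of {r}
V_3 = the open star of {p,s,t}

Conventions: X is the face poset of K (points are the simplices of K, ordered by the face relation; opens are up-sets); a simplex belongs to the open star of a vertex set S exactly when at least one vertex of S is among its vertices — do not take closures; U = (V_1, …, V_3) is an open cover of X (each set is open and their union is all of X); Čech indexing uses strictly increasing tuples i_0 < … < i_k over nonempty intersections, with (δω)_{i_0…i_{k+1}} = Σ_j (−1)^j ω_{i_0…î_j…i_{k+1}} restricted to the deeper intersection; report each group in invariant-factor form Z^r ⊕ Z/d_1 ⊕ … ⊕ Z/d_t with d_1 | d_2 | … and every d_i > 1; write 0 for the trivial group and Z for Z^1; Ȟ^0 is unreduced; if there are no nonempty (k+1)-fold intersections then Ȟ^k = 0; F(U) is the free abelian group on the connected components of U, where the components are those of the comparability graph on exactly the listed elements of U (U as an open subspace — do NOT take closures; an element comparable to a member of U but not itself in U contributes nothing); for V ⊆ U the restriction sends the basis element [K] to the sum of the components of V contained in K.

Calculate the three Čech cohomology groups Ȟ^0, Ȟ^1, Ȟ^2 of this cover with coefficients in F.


nerve simplices:
  V1={{q},{p,q},{q,s},{q,t},{p,q,s},{p,q,t}} V2={{r},{p,r},{r,s}} V3={{p},{s},{t},{p,q},{p,r},{p,s},{p,t},{q,s},{q,t},{r,s},{s,t},{p,q,s},{p,q,t}}
  V13={{p,q},{q,s},{q,t},{p,q,s},{p,q,t}} V23={{p,r},{r,s}}
components per intersection:
  V1: {{q},{p,q},{q,s},{q,t},{p,q,s},{p,q,t}}
  V2: {{r},{p,r},{r,s}}
  V3: {{p},{s},{t},{p,q},{p,r},{p,s},{p,t},{q,s},{q,t},{r,s},{s,t},{p,q,s},{p,q,t}}
  V13: {{p,q},{q,s},{q,t},{p,q,s},{p,q,t}}
  V23: {{p,r}} {{r,s}}
C dims 3,3; δ0: rk 2, SNF 1^2
degree 0: 3−2−0 = 1 → Ȟ^0 ≅ Z
degree 1: 3−0−2 = 1 → Ȟ^1 ≅ Z
degree 2: 0−0−0 = 0 → Ȟ^2 ≅ 0

Ȟ^0 = Z, Ȟ^1 = Z, Ȟ^2 = 0


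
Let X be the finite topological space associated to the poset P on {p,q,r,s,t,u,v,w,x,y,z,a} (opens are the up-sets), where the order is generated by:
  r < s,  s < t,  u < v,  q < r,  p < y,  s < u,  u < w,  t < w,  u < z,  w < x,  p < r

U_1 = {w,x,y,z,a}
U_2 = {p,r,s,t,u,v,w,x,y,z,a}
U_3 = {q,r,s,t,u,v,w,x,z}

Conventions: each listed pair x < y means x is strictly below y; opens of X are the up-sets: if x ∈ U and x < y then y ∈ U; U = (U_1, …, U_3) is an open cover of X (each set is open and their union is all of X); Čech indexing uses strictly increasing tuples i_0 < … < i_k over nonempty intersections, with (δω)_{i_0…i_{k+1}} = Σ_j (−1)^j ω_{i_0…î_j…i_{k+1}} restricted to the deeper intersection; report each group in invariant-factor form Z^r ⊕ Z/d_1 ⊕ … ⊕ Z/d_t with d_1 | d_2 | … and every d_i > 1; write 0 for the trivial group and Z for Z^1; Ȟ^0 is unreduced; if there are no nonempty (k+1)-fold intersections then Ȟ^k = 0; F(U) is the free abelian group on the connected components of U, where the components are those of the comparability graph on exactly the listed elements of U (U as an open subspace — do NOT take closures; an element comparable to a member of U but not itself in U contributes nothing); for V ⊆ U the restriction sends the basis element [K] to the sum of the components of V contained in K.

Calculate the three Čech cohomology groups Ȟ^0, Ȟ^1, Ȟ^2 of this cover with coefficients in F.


Ȟ^0(U;F) ≅ Z^2, Ȟ^1(U;F) ≅ 0, Ȟ^2(U;F) ≅ 0

nerve of the cover:
  U12={w,x,y,z,a} U13={w,x,z} U23={r,s,t,u,v,w,x,z}
  U123={w,x,z}
components per intersection:
  U1: {w,x} {y} {z} {a}
  U2: {p,r,s,t,u,v,w,x,y,z} {a}
  U3: {q,r,s,t,u,v,w,x,z}
  U12: {w,x} {y} {z} {a}
  U13: {w,x} {z}
  U23: {r,s,t,u,v,w,x,z}
  U123: {w,x} {z}
C dims 7,7,2; δ0: rk 5, SNF 1^5; δ1: rk 2, SNF 1^2
Ȟ^0 = (7 − 5) − 0 = 2, so Ȟ^0 ≅ Z^2
Ȟ^1 = (7 − 2) − 5 = 0, so Ȟ^1 ≅ 0
Ȟ^2 = (2 − 0) − 2 = 0, so Ȟ^2 ≅ 0


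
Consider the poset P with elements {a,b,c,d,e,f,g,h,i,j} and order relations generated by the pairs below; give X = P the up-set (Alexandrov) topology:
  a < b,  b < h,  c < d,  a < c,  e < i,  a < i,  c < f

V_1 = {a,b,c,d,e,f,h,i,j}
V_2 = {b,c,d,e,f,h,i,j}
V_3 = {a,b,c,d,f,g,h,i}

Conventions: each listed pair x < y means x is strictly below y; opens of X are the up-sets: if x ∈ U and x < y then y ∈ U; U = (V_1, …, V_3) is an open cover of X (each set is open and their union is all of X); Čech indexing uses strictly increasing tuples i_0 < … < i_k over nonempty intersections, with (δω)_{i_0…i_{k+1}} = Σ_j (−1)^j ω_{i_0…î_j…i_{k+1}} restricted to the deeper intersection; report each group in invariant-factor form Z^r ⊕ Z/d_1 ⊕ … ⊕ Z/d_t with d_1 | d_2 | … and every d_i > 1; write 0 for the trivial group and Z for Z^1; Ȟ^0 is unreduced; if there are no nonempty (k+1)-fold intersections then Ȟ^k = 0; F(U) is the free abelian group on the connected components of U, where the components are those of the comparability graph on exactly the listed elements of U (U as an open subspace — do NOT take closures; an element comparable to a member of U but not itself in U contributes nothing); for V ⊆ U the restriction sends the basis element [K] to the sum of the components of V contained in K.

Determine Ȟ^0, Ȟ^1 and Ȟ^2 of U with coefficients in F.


Ȟ^0 = Z^3; Ȟ^1 = 0; Ȟ^2 = 0

intersection data:
  V12={b,c,d,e,f,h,i,j} V13={a,b,c,d,f,h,i} V23={b,c,d,f,h,i}
  V123={b,c,d,f,h,i}
components per intersection:
  V1: {a,b,c,d,e,f,h,i} {j}
  V2: {b,h} {c,d,f} {e,i} {j}
  V3: {a,b,c,d,f,h,i} {g}
  V12: {b,h} {c,d,f} {e,i} {j}
  V13: {a,b,c,d,f,h,i}
  V23: {b,h} {c,d,f} {i}
  V123: {b,h} {c,d,f} {i}
C dims 8,8,3; δ0: rk 5, SNF 1^5; δ1: rk 3, SNF 1^3
Ȟ^0 = (8 − 5) − 0 = 3, so Ȟ^0 ≅ Z^3
Ȟ^1 = (8 − 3) − 5 = 0, so Ȟ^1 ≅ 0
Ȟ^2 = (3 − 0) − 3 = 0, so Ȟ^2 ≅ 0


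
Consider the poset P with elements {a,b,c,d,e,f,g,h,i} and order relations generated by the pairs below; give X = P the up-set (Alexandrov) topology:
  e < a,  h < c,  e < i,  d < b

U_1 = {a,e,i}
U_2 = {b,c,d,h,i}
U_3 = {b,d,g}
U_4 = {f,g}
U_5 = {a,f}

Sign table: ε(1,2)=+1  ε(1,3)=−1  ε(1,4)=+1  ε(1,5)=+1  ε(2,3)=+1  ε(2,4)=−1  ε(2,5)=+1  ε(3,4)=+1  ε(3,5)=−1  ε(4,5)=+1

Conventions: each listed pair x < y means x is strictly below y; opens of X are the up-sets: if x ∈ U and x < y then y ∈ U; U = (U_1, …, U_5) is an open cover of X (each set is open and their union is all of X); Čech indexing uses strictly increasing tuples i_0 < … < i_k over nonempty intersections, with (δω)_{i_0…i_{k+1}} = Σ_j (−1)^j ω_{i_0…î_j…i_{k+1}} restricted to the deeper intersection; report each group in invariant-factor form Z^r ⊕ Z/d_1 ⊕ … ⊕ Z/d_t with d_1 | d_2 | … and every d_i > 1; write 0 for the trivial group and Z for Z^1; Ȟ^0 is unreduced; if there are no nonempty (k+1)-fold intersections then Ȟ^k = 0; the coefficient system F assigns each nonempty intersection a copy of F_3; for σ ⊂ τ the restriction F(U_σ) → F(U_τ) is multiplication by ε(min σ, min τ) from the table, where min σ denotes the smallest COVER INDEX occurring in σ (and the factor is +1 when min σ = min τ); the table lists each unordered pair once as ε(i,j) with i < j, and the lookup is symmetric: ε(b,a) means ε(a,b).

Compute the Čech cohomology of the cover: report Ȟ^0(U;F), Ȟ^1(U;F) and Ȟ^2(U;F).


nerve of the cover:
  U12={i} U15={a} U23={b,d} U34={g} U45={f}
C dims 5,5; δ0: rk_F3 4
Ȟ^0 = (5 − 4) − 0 = 1, so Ȟ^0 ≅ Z/3
Ȟ^1 = (5 − 0) − 4 = 1, so Ȟ^1 ≅ Z/3
Ȟ^2 = (0 − 0) − 0 = 0, so Ȟ^2 ≅ 0

Ȟ^0 ≅ Z/3, Ȟ^1 ≅ Z/3 and Ȟ^2 ≅ 0


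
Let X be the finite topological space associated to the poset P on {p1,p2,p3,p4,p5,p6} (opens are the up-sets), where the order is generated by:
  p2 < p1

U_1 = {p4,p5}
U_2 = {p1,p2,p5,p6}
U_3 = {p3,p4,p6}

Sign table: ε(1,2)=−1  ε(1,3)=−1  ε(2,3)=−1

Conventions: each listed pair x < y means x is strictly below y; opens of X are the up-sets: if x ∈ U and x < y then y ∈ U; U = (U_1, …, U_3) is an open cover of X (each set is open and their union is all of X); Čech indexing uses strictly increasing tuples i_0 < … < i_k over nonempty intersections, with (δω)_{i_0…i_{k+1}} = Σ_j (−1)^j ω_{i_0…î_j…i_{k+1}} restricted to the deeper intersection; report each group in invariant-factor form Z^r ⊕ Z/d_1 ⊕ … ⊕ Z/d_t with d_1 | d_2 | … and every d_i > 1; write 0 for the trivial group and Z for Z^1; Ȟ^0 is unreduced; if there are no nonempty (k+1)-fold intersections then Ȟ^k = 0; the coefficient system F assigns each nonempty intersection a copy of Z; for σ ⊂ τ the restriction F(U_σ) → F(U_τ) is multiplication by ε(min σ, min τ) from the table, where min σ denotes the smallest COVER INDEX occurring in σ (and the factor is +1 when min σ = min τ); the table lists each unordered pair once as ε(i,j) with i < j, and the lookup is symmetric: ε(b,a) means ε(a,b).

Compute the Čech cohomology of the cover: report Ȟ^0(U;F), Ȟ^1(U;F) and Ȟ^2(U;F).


Ȟ^0(U;F) ≅ 0, Ȟ^1(U;F) ≅ Z/2, Ȟ^2(U;F) ≅ 0

cover nerve:
  U12={p5} U13={p4} U23={p6}
C dims 3,3; δ0: rk 3, SNF 1^2·2
Ȟ^0: (3−3)−0=0 ⇒ 0
Ȟ^1: (3−0)−3=0 plus torsion [2] ⇒ Z/2
Ȟ^2: (0−0)−0=0 ⇒ 0


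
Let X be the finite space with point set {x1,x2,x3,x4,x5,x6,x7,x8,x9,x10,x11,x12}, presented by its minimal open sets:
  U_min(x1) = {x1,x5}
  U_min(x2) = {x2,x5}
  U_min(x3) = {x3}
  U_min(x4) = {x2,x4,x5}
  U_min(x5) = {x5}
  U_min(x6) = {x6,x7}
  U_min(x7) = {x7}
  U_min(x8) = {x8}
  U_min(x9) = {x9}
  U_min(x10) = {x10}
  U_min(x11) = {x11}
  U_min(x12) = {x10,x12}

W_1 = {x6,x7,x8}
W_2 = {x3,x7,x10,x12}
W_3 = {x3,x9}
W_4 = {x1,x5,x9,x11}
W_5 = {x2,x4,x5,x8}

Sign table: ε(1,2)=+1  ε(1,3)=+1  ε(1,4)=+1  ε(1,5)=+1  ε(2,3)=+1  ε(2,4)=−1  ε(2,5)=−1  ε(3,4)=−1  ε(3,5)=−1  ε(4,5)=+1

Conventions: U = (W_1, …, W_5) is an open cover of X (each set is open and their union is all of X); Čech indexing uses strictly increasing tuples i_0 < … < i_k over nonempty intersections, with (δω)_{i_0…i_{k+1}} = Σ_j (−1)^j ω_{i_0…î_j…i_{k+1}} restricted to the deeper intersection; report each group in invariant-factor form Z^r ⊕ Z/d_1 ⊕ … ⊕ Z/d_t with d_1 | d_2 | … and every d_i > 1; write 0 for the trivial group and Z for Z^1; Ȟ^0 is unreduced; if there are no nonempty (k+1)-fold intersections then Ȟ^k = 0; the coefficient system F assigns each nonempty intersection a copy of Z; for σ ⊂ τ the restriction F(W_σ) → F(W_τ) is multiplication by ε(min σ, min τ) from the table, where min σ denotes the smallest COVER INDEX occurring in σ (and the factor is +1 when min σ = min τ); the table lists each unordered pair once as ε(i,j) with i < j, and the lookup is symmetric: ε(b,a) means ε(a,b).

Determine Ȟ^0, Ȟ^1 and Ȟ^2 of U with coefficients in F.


nonempty intersections:
  W12={x7} W15={x8} W23={x3} W34={x9} W45={x5}
C dims 5,5; δ0: rk 5, SNF 1^4·2
Ȟ^0: (5−5)−0=0 ⇒ 0
Ȟ^1: (5−0)−5=0 plus torsion [2] ⇒ Z/2
Ȟ^2: (0−0)−0=0 ⇒ 0

Ȟ^0 ≅ 0, Ȟ^1 ≅ Z/2, Ȟ^2 ≅ 0


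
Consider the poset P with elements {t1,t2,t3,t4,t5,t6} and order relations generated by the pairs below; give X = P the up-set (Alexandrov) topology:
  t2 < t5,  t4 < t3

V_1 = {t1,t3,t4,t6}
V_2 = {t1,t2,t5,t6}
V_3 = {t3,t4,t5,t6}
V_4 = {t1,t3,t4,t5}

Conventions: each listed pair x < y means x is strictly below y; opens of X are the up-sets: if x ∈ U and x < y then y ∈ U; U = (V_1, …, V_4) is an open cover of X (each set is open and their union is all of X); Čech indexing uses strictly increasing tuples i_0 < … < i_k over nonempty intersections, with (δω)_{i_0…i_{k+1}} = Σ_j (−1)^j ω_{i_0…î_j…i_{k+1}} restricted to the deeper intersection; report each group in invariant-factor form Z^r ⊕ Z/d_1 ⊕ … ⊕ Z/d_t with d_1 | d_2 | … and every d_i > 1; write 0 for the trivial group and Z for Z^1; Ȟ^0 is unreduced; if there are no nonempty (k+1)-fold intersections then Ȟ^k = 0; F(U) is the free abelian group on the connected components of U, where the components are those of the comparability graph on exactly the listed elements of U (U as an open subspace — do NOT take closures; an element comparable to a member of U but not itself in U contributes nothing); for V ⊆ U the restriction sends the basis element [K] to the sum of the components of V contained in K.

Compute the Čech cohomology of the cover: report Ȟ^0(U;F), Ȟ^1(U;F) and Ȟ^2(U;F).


intersection data:
  V12={t1,t6} V13={t3,t4,t6} V14={t1,t3,t4} V23={t5,t6} V24={t1,t5} V34={t3,t4,t5}
  V123={t6} V124={t1} V134={t3,t4} V234={t5}
components per intersection:
  V1: {t1} {t3,t4} {t6}
  V2: {t1} {t2,t5} {t6}
  V3: {t3,t4} {t5} {t6}
  V4: {t1} {t3,t4} {t5}
  V12: {t1} {t6}
  V13: {t3,t4} {t6}
  V14: {t1} {t3,t4}
  V23: {t5} {t6}
  V24: {t1} {t5}
  V34: {t3,t4} {t5}
  V123: {t6}
  V124: {t1}
  V134: {t3,t4}
  V234: {t5}
C dims 12,12,4; δ0: rk 8, SNF 1^8; δ1: rk 4, SNF 1^4
Ȟ^0 = (12 − 8) − 0 = 4, so Ȟ^0 ≅ Z^4
Ȟ^1 = (12 − 4) − 8 = 0, so Ȟ^1 ≅ 0
Ȟ^2 = (4 − 0) − 4 = 0, so Ȟ^2 ≅ 0

Ȟ^0(U;F) ≅ Z^4, Ȟ^1(U;F) ≅ 0, Ȟ^2(U;F) ≅ 0


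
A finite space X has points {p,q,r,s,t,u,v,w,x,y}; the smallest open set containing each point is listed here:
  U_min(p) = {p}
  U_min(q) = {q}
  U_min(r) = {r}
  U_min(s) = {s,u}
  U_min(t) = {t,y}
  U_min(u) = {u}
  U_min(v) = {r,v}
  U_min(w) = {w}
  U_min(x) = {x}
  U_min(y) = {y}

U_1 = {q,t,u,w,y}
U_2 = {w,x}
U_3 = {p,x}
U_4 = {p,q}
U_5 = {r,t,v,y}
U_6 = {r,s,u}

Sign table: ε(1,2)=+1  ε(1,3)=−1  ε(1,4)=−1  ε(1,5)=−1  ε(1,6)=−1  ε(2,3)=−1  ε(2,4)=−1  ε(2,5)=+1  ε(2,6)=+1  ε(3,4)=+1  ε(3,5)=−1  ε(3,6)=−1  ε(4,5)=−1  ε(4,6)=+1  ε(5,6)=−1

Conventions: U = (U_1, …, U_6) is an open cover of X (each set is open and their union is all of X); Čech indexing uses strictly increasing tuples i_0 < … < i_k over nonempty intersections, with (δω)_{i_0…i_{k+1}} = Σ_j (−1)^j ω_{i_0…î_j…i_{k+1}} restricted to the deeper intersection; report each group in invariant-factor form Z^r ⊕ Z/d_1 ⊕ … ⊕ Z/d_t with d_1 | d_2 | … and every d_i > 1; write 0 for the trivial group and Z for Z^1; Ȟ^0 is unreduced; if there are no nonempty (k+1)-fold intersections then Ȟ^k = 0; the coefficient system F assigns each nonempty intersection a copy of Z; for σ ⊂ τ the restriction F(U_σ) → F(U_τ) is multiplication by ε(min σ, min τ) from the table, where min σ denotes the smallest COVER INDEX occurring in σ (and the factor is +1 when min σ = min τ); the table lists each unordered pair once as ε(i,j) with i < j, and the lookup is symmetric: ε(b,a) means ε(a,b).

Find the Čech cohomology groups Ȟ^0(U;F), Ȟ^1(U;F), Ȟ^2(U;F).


Ȟ^0 ≅ 0, Ȟ^1 ≅ Z ⊕ Z/2 and Ȟ^2 ≅ 0

intersection data:
  U12={w} U14={q} U15={t,y} U16={u} U23={x} U34={p} U56={r}
C dims 6,7; δ0: rk 6, SNF 1^5·2
Ȟ^0 = (6 − 6) − 0 = 0, so Ȟ^0 ≅ 0
Ȟ^1 = (7 − 0) − 6 = 1 plus torsion [2], so Ȟ^1 ≅ Z ⊕ Z/2
Ȟ^2 = (0 − 0) − 0 = 0, so Ȟ^2 ≅ 0


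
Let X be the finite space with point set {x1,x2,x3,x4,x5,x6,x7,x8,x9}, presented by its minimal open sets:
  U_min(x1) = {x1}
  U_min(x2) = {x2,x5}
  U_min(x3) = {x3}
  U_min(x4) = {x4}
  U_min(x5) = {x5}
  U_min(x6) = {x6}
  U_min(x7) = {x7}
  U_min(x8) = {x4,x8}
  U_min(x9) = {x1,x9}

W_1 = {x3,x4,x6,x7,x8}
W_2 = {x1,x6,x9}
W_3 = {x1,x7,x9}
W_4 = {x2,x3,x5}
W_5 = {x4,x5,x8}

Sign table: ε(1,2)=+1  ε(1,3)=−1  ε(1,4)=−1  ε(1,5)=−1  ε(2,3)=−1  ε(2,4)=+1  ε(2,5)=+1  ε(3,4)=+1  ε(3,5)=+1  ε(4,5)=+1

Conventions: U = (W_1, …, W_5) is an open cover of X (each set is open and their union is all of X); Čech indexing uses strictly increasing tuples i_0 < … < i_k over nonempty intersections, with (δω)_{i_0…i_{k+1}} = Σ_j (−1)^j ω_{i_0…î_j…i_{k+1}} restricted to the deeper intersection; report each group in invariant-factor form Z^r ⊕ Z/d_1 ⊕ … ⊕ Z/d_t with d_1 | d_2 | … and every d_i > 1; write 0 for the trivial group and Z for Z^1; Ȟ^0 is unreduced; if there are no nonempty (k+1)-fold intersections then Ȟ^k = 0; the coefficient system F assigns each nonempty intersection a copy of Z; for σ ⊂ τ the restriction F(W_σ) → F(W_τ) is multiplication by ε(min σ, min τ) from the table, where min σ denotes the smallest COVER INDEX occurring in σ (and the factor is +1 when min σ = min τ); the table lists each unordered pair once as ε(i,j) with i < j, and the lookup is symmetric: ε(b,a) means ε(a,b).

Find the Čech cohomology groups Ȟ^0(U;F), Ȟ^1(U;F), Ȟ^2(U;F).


Ȟ^0 ≅ Z; Ȟ^1 ≅ Z^2; Ȟ^2 ≅ 0

nerve simplices:
  W12={x6} W13={x7} W14={x3} W15={x4,x8} W23={x1,x9} W45={x5}
C dims 5,6; δ0: rk 4, SNF 1^4
degree 0: 5−4−0 = 1 → Ȟ^0 ≅ Z
degree 1: 6−0−4 = 2 → Ȟ^1 ≅ Z^2
degree 2: 0−0−0 = 0 → Ȟ^2 ≅ 0


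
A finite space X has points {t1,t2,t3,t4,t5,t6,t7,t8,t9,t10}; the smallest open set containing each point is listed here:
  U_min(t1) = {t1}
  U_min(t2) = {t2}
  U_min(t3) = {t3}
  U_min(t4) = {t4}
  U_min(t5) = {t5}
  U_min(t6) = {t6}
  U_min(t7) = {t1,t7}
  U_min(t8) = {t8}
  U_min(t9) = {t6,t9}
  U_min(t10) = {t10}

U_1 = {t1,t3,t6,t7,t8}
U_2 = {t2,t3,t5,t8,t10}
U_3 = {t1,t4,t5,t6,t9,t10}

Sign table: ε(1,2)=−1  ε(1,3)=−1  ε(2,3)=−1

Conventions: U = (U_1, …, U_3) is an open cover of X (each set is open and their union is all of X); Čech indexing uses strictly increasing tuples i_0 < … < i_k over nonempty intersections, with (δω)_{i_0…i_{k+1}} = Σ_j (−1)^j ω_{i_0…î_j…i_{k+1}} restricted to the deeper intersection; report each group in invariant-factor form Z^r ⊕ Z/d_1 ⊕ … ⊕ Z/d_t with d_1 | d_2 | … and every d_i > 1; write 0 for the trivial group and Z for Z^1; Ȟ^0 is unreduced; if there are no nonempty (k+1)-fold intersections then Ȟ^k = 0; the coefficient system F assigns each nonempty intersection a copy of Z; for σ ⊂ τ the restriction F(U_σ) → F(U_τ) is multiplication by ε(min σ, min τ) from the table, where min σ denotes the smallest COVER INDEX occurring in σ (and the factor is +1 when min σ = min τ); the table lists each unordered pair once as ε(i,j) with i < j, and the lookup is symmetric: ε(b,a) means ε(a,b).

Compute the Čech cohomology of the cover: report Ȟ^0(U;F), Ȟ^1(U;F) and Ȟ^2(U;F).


nonempty overlaps:
  U12={t3,t8} U13={t1,t6} U23={t5,t10}
C dims 3,3; δ0: rk 3, SNF 1^2·2
degree 0: 3−3−0 = 0 → Ȟ^0 ≅ 0
degree 1: 3−0−3 = 0 plus torsion [2] → Ȟ^1 ≅ Z/2
degree 2: 0−0−0 = 0 → Ȟ^2 ≅ 0

Ȟ^0 = 0, Ȟ^1 = Z/2, Ȟ^2 = 0


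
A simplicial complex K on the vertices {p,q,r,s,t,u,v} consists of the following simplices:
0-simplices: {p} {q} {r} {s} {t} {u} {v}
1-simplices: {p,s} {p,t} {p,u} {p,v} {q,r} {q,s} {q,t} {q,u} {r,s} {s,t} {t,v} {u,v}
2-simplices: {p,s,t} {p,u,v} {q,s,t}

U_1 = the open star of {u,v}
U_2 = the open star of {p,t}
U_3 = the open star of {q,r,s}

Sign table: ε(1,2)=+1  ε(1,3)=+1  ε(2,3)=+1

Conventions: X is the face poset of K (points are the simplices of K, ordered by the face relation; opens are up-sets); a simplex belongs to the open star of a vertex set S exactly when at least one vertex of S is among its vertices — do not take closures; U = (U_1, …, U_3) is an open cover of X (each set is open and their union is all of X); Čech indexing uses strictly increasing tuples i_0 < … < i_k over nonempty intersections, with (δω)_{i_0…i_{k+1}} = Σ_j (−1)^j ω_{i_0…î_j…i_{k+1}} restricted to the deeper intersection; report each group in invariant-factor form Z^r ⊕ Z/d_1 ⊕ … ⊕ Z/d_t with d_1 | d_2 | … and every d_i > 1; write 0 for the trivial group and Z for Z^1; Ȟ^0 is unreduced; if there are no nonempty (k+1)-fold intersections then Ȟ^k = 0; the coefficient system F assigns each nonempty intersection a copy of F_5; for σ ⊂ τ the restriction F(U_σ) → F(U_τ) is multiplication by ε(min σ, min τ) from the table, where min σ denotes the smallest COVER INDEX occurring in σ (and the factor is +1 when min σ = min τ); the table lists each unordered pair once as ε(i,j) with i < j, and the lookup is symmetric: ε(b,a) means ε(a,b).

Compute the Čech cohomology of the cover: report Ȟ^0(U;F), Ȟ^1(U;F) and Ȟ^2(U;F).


nerve of the cover:
  U1={{u},{v},{p,u},{p,v},{q,u},{t,v},{u,v},{p,u,v}} U2={{p},{t},{p,s},{p,t},{p,u},{p,v},{q,t},{s,t},{t,v},{p,s,t},{p,u,v},{q,s,t}} U3={{q},{r},{s},{p,s},{q,r},{q,s},{q,t},{q,u},{r,s},{s,t},{p,s,t},{q,s,t}}
  U12={{p,u},{p,v},{t,v},{p,u,v}} U13={{q,u}} U23={{p,s},{q,t},{s,t},{p,s,t},{q,s,t}}
C dims 3,3; δ0: rk_F5 2
Ȟ^0 = (3 − 2) − 0 = 1, so Ȟ^0 ≅ Z/5
Ȟ^1 = (3 − 0) − 2 = 1, so Ȟ^1 ≅ Z/5
Ȟ^2 = (0 − 0) − 0 = 0, so Ȟ^2 ≅ 0

Ȟ^0 = Z/5; Ȟ^1 = Z/5; Ȟ^2 = 0


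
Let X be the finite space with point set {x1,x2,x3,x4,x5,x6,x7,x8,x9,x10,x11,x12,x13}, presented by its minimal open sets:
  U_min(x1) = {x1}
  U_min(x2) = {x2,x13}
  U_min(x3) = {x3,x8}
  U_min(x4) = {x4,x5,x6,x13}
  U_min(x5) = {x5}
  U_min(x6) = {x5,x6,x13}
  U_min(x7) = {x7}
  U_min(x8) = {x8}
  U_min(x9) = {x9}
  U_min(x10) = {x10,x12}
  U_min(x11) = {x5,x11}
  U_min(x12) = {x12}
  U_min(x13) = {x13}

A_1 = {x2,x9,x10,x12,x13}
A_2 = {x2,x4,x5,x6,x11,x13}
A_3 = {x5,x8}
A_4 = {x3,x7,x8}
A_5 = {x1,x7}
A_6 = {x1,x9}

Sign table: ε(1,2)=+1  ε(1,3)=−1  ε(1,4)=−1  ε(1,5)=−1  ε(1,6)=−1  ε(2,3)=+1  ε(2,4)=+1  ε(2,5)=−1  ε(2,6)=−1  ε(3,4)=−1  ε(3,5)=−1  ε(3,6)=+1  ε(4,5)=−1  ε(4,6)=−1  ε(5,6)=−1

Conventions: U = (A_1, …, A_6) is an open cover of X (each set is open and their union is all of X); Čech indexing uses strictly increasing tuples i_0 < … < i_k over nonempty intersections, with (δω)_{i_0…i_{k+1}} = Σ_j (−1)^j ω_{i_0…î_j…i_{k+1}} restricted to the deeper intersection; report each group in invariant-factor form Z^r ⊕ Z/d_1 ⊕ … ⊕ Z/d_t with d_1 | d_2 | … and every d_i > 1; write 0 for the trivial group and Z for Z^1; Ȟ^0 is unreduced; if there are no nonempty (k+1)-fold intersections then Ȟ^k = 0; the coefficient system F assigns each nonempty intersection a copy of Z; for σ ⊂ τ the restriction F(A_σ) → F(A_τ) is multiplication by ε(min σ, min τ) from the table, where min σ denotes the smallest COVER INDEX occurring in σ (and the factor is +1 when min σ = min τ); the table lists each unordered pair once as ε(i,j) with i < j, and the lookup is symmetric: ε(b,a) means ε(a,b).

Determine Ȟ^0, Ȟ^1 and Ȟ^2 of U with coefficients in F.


Ȟ^0 ≅ Z,  Ȟ^1 ≅ Z,  Ȟ^2 ≅ 0

nerve simplices:
  A12={x2,x13} A16={x9} A23={x5} A34={x8} A45={x7} A56={x1}
C dims 6,6; δ0: rk 5, SNF 1^5
degree 0: 6−5−0 = 1 → Ȟ^0 ≅ Z
degree 1: 6−0−5 = 1 → Ȟ^1 ≅ Z
degree 2: 0−0−0 = 0 → Ȟ^2 ≅ 0


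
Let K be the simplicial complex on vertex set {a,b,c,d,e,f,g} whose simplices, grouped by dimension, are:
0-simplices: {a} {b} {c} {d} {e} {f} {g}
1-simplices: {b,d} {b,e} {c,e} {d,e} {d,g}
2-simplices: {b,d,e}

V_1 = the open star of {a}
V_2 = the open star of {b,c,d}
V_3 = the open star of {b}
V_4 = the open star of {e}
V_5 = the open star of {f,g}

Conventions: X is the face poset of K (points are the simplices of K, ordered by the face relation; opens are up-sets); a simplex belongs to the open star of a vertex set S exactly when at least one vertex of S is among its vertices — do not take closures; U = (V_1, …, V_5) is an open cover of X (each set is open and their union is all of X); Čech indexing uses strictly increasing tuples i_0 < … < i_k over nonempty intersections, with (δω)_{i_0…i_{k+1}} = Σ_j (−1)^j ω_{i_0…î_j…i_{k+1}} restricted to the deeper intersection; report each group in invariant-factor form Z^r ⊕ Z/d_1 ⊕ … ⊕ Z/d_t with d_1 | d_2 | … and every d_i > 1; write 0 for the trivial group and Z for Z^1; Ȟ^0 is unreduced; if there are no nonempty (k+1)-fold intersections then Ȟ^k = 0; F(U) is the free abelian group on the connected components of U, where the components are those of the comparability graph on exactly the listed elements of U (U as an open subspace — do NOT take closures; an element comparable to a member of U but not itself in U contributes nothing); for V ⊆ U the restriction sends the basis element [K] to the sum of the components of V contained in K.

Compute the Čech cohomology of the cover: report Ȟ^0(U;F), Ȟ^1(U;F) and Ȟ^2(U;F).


Ȟ^0 = Z^3, Ȟ^1 = 0 and Ȟ^2 = 0

intersection data:
  V1={{a}} V2={{b},{c},{d},{b,d},{b,e},{c,e},{d,e},{d,g},{b,d,e}} V3={{b},{b,d},{b,e},{b,d,e}} V4={{e},{b,e},{c,e},{d,e},{b,d,e}} V5={{f},{g},{d,g}}
  V23={{b},{b,d},{b,e},{b,d,e}} V24={{b,e},{c,e},{d,e},{b,d,e}} V25={{d,g}} V34={{b,e},{b,d,e}}
  V234={{b,e},{b,d,e}}
components per intersection:
  V1: {{a}}
  V2: {{b},{d},{b,d},{b,e},{d,e},{d,g},{b,d,e}} {{c},{c,e}}
  V3: {{b},{b,d},{b,e},{b,d,e}}
  V4: {{e},{b,e},{c,e},{d,e},{b,d,e}}
  V5: {{f}} {{g},{d,g}}
  V23: {{b},{b,d},{b,e},{b,d,e}}
  V24: {{b,e},{d,e},{b,d,e}} {{c,e}}
  V25: {{d,g}}
  V34: {{b,e},{b,d,e}}
  V234: {{b,e},{b,d,e}}
C dims 7,5,1; δ0: rk 4, SNF 1^4; δ1: rk 1, SNF 1^1
Ȟ^0 = (7 − 4) − 0 = 3, so Ȟ^0 ≅ Z^3
Ȟ^1 = (5 − 1) − 4 = 0, so Ȟ^1 ≅ 0
Ȟ^2 = (1 − 0) − 1 = 0, so Ȟ^2 ≅ 0


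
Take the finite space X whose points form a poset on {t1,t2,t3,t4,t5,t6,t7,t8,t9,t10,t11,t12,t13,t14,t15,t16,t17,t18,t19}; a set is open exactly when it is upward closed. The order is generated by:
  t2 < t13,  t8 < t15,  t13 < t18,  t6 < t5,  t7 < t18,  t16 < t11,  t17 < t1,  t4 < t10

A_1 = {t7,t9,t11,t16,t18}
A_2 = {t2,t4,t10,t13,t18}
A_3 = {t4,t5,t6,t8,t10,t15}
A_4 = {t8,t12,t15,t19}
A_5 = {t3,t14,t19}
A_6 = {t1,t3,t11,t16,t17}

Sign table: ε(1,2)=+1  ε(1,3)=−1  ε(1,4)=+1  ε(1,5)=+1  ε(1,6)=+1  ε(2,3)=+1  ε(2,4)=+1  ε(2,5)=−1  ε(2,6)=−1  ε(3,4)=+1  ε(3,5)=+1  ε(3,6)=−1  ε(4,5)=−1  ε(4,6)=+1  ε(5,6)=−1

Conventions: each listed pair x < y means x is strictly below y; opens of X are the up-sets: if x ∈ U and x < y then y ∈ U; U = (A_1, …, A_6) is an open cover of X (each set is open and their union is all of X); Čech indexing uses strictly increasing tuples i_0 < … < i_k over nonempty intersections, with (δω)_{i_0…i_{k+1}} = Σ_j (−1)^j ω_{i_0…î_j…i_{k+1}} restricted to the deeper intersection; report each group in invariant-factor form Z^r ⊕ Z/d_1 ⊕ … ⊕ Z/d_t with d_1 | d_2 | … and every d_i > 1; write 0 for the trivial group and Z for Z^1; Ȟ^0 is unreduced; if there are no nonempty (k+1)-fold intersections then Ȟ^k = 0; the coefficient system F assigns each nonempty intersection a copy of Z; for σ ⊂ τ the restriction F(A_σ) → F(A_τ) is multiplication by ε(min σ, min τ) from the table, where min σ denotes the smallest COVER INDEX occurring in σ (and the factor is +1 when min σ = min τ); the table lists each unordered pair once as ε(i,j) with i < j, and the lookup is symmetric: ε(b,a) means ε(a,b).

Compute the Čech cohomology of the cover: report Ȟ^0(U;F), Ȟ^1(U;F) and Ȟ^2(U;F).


Ȟ^0 = Z; Ȟ^1 = Z; Ȟ^2 = 0

nonempty intersections:
  A12={t18} A16={t11,t16} A23={t4,t10} A34={t8,t15} A45={t19} A56={t3}
C dims 6,6; δ0: rk 5, SNF 1^5
Ȟ^0: (6−5)−0=1 ⇒ Z
Ȟ^1: (6−0)−5=1 ⇒ Z
Ȟ^2: (0−0)−0=0 ⇒ 0


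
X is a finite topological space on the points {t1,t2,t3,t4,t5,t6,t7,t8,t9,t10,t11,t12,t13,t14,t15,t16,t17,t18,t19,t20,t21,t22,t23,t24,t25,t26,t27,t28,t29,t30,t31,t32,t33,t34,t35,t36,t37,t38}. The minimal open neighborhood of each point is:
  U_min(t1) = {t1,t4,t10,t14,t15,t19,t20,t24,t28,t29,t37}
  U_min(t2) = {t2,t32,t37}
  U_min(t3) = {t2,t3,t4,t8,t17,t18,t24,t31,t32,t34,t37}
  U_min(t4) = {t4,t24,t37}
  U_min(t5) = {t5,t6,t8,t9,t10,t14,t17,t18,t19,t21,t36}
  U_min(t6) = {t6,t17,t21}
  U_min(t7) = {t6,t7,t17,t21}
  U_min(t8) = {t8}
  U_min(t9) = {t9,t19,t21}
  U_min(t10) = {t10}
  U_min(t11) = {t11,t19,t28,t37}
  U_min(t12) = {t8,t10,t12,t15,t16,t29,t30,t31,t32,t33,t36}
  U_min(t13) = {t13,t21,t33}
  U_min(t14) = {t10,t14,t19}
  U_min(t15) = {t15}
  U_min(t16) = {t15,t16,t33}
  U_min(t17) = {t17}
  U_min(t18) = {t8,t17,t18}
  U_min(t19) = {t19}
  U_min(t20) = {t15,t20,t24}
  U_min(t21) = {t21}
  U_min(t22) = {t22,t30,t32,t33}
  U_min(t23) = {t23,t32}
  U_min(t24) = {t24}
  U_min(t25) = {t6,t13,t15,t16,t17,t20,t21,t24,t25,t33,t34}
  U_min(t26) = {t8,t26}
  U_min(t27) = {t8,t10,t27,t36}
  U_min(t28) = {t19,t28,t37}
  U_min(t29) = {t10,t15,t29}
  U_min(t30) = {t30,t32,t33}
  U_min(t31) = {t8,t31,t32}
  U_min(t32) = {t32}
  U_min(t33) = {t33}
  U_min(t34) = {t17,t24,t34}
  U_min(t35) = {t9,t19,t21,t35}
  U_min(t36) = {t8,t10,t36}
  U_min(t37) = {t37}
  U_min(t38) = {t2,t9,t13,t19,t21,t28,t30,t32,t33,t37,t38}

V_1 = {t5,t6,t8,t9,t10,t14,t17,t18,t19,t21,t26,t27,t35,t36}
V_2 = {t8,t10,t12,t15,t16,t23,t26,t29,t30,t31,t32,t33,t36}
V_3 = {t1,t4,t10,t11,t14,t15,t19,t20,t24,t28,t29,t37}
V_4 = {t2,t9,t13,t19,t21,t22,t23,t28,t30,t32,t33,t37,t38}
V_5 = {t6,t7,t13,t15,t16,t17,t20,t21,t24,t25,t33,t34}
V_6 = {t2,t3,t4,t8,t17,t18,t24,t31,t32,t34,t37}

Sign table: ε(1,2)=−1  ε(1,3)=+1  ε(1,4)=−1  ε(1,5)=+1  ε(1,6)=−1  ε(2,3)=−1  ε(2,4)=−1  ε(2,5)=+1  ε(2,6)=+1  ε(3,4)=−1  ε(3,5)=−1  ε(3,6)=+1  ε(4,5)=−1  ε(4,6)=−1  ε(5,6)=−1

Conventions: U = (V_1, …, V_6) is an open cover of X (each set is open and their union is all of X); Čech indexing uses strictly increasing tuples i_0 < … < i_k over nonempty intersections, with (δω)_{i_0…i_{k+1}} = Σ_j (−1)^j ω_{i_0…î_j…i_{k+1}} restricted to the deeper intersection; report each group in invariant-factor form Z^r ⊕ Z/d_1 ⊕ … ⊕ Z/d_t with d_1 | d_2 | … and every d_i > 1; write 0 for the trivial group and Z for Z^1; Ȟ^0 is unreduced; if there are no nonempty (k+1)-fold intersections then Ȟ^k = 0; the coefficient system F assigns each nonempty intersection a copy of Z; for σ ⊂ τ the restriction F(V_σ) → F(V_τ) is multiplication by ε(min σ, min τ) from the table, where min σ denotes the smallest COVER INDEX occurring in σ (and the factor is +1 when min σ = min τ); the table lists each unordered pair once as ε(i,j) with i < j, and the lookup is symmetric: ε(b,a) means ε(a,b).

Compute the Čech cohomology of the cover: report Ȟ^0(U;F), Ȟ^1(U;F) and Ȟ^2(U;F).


Ȟ^0 = 0, Ȟ^1 = Z/2, Ȟ^2 = Z

cover nerve:
  V12={t8,t10,t26,t36} V13={t10,t14,t19} V14={t9,t19,t21} V15={t6,t17,t21} V16={t8,t17,t18} V23={t10,t15,t29} V24={t23,t30,t32,t33} V25={t15,t16,t33} V26={t8,t31,t32} V34={t19,t28,t37} V35={t15,t20,t24} V36={t4,t24,t37} V45={t13,t21,t33} V46={t2,t32,t37} V56={t17,t24,t34}
  V123={t10} V126={t8} V134={t19} V145={t21} V156={t17} V235={t15} V245={t33} V246={t32} V346={t37} V356={t24}
C dims 6,15,10; δ0: rk 6, SNF 1^5·2; δ1: rk 9, SNF 1^9
Ȟ^0: (6−6)−0=0 ⇒ 0
Ȟ^1: (15−9)−6=0 plus torsion [2] ⇒ Z/2
Ȟ^2: (10−0)−9=1 ⇒ Z
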